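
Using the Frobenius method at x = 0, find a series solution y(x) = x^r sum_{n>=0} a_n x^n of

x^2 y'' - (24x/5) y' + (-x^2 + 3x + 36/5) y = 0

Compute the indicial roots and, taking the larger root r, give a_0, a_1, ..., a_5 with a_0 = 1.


Write in Frobenius form y'' + (p(x)/x) y' + (q(x)/x^2) y = 0:
  p(x) = -24/5,  q(x) = -x^2 + 3x + 36/5.
Indicial equation: r(r-1) + (-24/5) r + (36/5) = 0 -> roots r_1 = 4, r_2 = 9/5.
Take r = r_1 = 4. Let y(x) = x^r sum_{n>=0} a_n x^n with a_0 = 1.
Substitute y = x^r sum a_n x^n and match x^{r+n}. The recurrence is
  D(n) a_n + 3 a_{n-1} - 1 a_{n-2} = 0,  where D(n) = (r+n)(r+n-1) + (-24/5)(r+n) + (36/5).
  a_n = [-3 a_{n-1} + 1 a_{n-2}] / D(n).
Since the indicial polynomial factors as (r - r_1)(r - r_2), D(n) = (r_1 + n - r_1)(r_1 + n - r_2) = n(n + 11/5).
Evaluating step by step (a_0 = 1):
  n = 1: D(1) = 1(1 + 11/5) = 16/5; numerator = -3(1) = -3; a_1 = (-3)/(16/5) = -15/16
  n = 2: D(2) = 2(2 + 11/5) = 42/5; numerator = -3(-15/16) + 1(1) = 61/16; a_2 = (61/16)/(42/5) = 305/672
  n = 3: D(3) = 3(3 + 11/5) = 78/5; numerator = -3(305/672) + 1(-15/16) = -515/224; a_3 = (-515/224)/(78/5) = -2575/17472
  n = 4: D(4) = 4(4 + 11/5) = 124/5; numerator = -3(-2575/17472) + 1(305/672) = 15655/17472; a_4 = (15655/17472)/(124/5) = 2525/69888
  n = 5: D(5) = 5(5 + 11/5) = 36; numerator = -3(2525/69888) + 1(-2575/17472) = -1375/5376; a_5 = (-1375/5376)/(36) = -1375/193536

r = 4; a_0 = 1; a_1 = -15/16; a_2 = 305/672; a_3 = -2575/17472; a_4 = 2525/69888; a_5 = -1375/193536


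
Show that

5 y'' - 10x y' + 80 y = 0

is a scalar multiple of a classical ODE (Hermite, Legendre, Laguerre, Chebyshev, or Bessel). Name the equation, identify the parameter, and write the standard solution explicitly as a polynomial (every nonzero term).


All three coefficients share the factor 5; dividing through by 5 gives  y'' - 2x y' + 16 y = 0.
This matches the Hermite equation y'' - 2x y' + 2n y = 0 with 2n = 16, so n = 8; the polynomial solution is H_8(x).
With y = sum_k a_k x^k, matching x^k gives (k+2)(k+1) a_{k+2} = 2(k - n) a_k = 2(k - 8) a_k. The right side vanishes at k = 8, so the series with the parity of 8 terminates at degree 8.
Standard normalization: leading coefficient of H_n is 2^n, so a_8 = 2^8 = 256. Work downward with a_k = (k+1)(k+2) a_{k+2} / (2(k - n)):
  a_6 = (7)(8)(256) / (2(6 - 8)) = 14336/(-4) = -3584
  a_4 = (5)(6)(-3584) / (2(4 - 8)) = -107520/(-8) = 13440
  a_2 = (3)(4)(13440) / (2(2 - 8)) = 161280/(-12) = -13440
  a_0 = (1)(2)(-13440) / (2(0 - 8)) = -26880/(-16) = 1680
Hence H_8(x) = 256 x^8 - 3584 x^6 + 13440 x^4 - 13440 x^2 + 1680.

H_8(x); series = 256 x^8 - 3584 x^6 + 13440 x^4 - 13440 x^2 + 1680


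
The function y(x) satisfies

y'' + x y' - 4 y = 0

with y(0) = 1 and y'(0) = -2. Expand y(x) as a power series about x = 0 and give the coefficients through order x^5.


Ansatz: y(x) = sum_{n>=0} a_n x^n, so y'(x) = sum_{n>=1} n a_n x^(n-1) and y''(x) = sum_{n>=2} n(n-1) a_n x^(n-2).
Substitute into P(x) y'' + Q(x) y' + R(x) y = 0 with P(x) = 1, Q(x) = x, R(x) = -4, and match powers of x.
Initial conditions: a_0 = 1, a_1 = -2.
Setting the coefficient of each power of x to zero and solving order by order (substituting the coefficients already found):
  x^0: 2 a_2 - 4 a_0 = 0  ->  2 a_2 = 4 a_0 = 4  ->  a_2 = 2
  x^1: 6 a_3 - 3 a_1 = 0  ->  6 a_3 = 3 a_1 = -6  ->  a_3 = -1
  x^2: 12 a_4 - 2 a_2 = 0  ->  12 a_4 = 2 a_2 = 4  ->  a_4 = 1/3
  x^3: 20 a_5 - a_3 = 0  ->  20 a_5 = a_3 = -1  ->  a_5 = -1/20
Truncated series: y(x) = 1 - 2 x + 2 x^2 - x^3 + (1/3) x^4 - (1/20) x^5 + O(x^6).

a_0 = 1; a_1 = -2; a_2 = 2; a_3 = -1; a_4 = 1/3; a_5 = -1/20


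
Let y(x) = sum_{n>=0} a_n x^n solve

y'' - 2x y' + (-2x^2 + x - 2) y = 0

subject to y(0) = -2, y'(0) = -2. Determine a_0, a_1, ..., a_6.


Ansatz: y(x) = sum_{n>=0} a_n x^n, so y'(x) = sum_{n>=1} n a_n x^(n-1) and y''(x) = sum_{n>=2} n(n-1) a_n x^(n-2).
Substitute into P(x) y'' + Q(x) y' + R(x) y = 0 with P(x) = 1, Q(x) = -2x, R(x) = -2x^2 + x - 2, and match powers of x.
Initial conditions: a_0 = -2, a_1 = -2.
Setting the coefficient of each power of x to zero and solving order by order (substituting the coefficients already found):
  x^0: 2 a_2 - 2 a_0 = 0  ->  2 a_2 = 2 a_0 = -4  ->  a_2 = -2
  x^1: 6 a_3 - 4 a_1 + a_0 = 0  ->  6 a_3 = 4 a_1 - a_0 = -6  ->  a_3 = -1
  x^2: 12 a_4 - 6 a_2 + a_1 - 2 a_0 = 0  ->  12 a_4 = 6 a_2 - a_1 + 2 a_0 = -14  ->  a_4 = -7/6
  x^3: 20 a_5 - 8 a_3 + a_2 - 2 a_1 = 0  ->  20 a_5 = 8 a_3 - a_2 + 2 a_1 = -10  ->  a_5 = -1/2
  x^4: 30 a_6 - 10 a_4 + a_3 - 2 a_2 = 0  ->  30 a_6 = 10 a_4 - a_3 + 2 a_2 = -44/3  ->  a_6 = -22/45
Truncated series: y(x) = -2 - 2 x - 2 x^2 - x^3 - (7/6) x^4 - (1/2) x^5 - (22/45) x^6 + O(x^7).

a_0 = -2; a_1 = -2; a_2 = -2; a_3 = -1; a_4 = -7/6; a_5 = -1/2; a_6 = -22/45


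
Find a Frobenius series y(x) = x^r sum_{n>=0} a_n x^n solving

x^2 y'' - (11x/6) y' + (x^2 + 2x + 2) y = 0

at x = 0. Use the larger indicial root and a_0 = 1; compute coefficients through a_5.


Write in Frobenius form y'' + (p(x)/x) y' + (q(x)/x^2) y = 0:
  p(x) = -11/6,  q(x) = x^2 + 2x + 2.
Indicial equation: r(r-1) + (-11/6) r + (2) = 0 -> roots r_1 = 3/2, r_2 = 4/3.
Take r = r_1 = 3/2. Let y(x) = x^r sum_{n>=0} a_n x^n with a_0 = 1.
Substitute y = x^r sum a_n x^n and match x^{r+n}. The recurrence is
  D(n) a_n + 2 a_{n-1} + 1 a_{n-2} = 0,  where D(n) = (r+n)(r+n-1) + (-11/6)(r+n) + (2).
  a_n = [-2 a_{n-1} - 1 a_{n-2}] / D(n).
Since the indicial polynomial factors as (r - r_1)(r - r_2), D(n) = (r_1 + n - r_1)(r_1 + n - r_2) = n(n + 1/6).
Evaluating step by step (a_0 = 1):
  n = 1: D(1) = 1(1 + 1/6) = 7/6; numerator = -2(1) = -2; a_1 = (-2)/(7/6) = -12/7
  n = 2: D(2) = 2(2 + 1/6) = 13/3; numerator = -2(-12/7) - 1(1) = 17/7; a_2 = (17/7)/(13/3) = 51/91
  n = 3: D(3) = 3(3 + 1/6) = 19/2; numerator = -2(51/91) - 1(-12/7) = 54/91; a_3 = (54/91)/(19/2) = 108/1729
  n = 4: D(4) = 4(4 + 1/6) = 50/3; numerator = -2(108/1729) - 1(51/91) = -1185/1729; a_4 = (-1185/1729)/(50/3) = -711/17290
  n = 5: D(5) = 5(5 + 1/6) = 155/6; numerator = -2(-711/17290) - 1(108/1729) = 9/455; a_5 = (9/455)/(155/6) = 54/70525

r = 3/2; a_0 = 1; a_1 = -12/7; a_2 = 51/91; a_3 = 108/1729; a_4 = -711/17290; a_5 = 54/70525


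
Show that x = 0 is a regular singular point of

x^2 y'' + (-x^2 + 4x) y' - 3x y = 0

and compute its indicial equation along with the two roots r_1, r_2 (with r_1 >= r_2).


Divide by x^2 to reach normal form y'' + P_1(x) y' + P_2(x) y = 0 with P_1(x) = -1 + 4/x and P_2(x) = -3/x.
x = 0 is a singular point because the y'-coefficient -1 + 4/x has a pole at x = 0 and the y-coefficient -3/x has a pole at x = 0.
It is a regular singular point because x P_1(x) = p(x) = 4 - x and x^2 P_2(x) = q(x) = -3x are polynomials, hence analytic at x = 0.
p(0) = 4,  q(0) = 0.
Indicial equation: r(r-1) + p(0) r + q(0) = 0, i.e. r^2 + (p(0) - 1) r + q(0) = 0, i.e. r^2 + 3 r = 0.
Discriminant: (3)^2 - 4(0) = 9, so r = (-3 ± 3)/2.
Solving: r_1 = 0, r_2 = -3.

indicial: r^2 + 3 r = 0; roots r_1 = 0, r_2 = -3


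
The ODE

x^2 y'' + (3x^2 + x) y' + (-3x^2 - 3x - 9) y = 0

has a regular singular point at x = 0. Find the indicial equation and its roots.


Divide by x^2 to reach normal form y'' + P_1(x) y' + P_2(x) y = 0 with P_1(x) = 3 + 1/x and P_2(x) = -3 - 3/x - 9/x^2.
x = 0 is a singular point because the y'-coefficient 3 + 1/x has a pole at x = 0 and the y-coefficient -3 - 3/x - 9/x^2 has a pole at x = 0.
It is a regular singular point because x P_1(x) = p(x) = 3x + 1 and x^2 P_2(x) = q(x) = -3x^2 - 3x - 9 are polynomials, hence analytic at x = 0.
p(0) = 1,  q(0) = -9.
Indicial equation: r(r-1) + p(0) r + q(0) = 0, i.e. r^2 + (p(0) - 1) r + q(0) = 0, i.e. r^2 - 9 = 0.
Discriminant: (0)^2 - 4(-9) = 36, so r = (0 ± 6)/2.
Solving: r_1 = 3, r_2 = -3.

indicial: r^2 - 9 = 0; roots r_1 = 3, r_2 = -3


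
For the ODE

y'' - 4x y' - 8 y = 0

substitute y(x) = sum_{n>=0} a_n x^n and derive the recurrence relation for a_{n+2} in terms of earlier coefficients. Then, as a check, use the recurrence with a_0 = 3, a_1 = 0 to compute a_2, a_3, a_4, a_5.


Substitute y = sum_n a_n x^n.
y''(x) has coefficient (n+2)(n+1) a_{n+2} at x^n;
-4 x y'(x) has coefficient -4 n a_n at x^n (shift);
-8 y(x) has coefficient -8 a_n at x^n.
Matching x^n: (n+2)(n+1) a_{n+2} + (-4n - 8) a_n = 0.
Thus a_{n+2} = (4n + 8) / ((n+1)(n+2)) * a_n.

Check with a_0 = 3, a_1 = 0 (apply the recurrence for n = 0, 1, 2, 3): a_0 = 3, a_1 = 0, a_2 = 12, a_3 = 0, a_4 = 16, a_5 = 0.

a_(n+2) = (4n + 8) / ((n+1)(n+2)) * a_n; check: a_0 = 3, a_1 = 0, a_2 = 12, a_3 = 0, a_4 = 16, a_5 = 0


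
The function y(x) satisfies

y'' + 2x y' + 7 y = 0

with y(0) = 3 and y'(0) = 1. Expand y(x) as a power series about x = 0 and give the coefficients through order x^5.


Ansatz: y(x) = sum_{n>=0} a_n x^n, so y'(x) = sum_{n>=1} n a_n x^(n-1) and y''(x) = sum_{n>=2} n(n-1) a_n x^(n-2).
Substitute into P(x) y'' + Q(x) y' + R(x) y = 0 with P(x) = 1, Q(x) = 2x, R(x) = 7, and match powers of x.
Initial conditions: a_0 = 3, a_1 = 1.
Setting the coefficient of each power of x to zero and solving order by order (substituting the coefficients already found):
  x^0: 2 a_2 + 7 a_0 = 0  ->  2 a_2 = -7 a_0 = -21  ->  a_2 = -21/2
  x^1: 6 a_3 + 9 a_1 = 0  ->  6 a_3 = -9 a_1 = -9  ->  a_3 = -3/2
  x^2: 12 a_4 + 11 a_2 = 0  ->  12 a_4 = -11 a_2 = 231/2  ->  a_4 = 77/8
  x^3: 20 a_5 + 13 a_3 = 0  ->  20 a_5 = -13 a_3 = 39/2  ->  a_5 = 39/40
Truncated series: y(x) = 3 + x - (21/2) x^2 - (3/2) x^3 + (77/8) x^4 + (39/40) x^5 + O(x^6).

a_0 = 3; a_1 = 1; a_2 = -21/2; a_3 = -3/2; a_4 = 77/8; a_5 = 39/40


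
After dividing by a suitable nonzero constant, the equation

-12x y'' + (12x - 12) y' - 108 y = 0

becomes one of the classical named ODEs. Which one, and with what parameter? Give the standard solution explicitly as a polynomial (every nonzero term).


All three coefficients share the factor -12; dividing through by -12 gives  x y'' + (1 - x) y' + 9 y = 0.
This matches the Laguerre equation x y'' + (1 - x) y' + n y = 0 with n = 9; the polynomial solution is L_9(x).
With y = sum_k a_k x^k, matching x^k gives (k+1)k a_{k+1} + (k+1) a_{k+1} - k a_k + n a_k = 0, i.e. (k+1)^2 a_{k+1} = (k - n) a_k = (k - 9) a_k. The right side vanishes at k = 9, so the series terminates at degree 9.
Standard normalization L_n(0) = 1 gives a_0 = 1. Work upward with a_{k+1} = (k - 9) a_k / (k+1)^2:
  a_1 = (0 - 9)(1) / 1^2 = -9/1 = -9
  a_2 = (1 - 9)(-9) / 2^2 = 72/4 = 18
  a_3 = (2 - 9)(18) / 3^2 = -126/9 = -14
  a_4 = (3 - 9)(-14) / 4^2 = 84/16 = 21/4
  a_5 = (4 - 9)(21/4) / 5^2 = (-105/4)/25 = -21/20
  a_6 = (5 - 9)(-21/20) / 6^2 = (21/5)/36 = 7/60
  a_7 = (6 - 9)(7/60) / 7^2 = (-7/20)/49 = -1/140
  a_8 = (7 - 9)(-1/140) / 8^2 = (1/70)/64 = 1/4480
  a_9 = (8 - 9)(1/4480) / 9^2 = (-1/4480)/81 = -1/362880
Hence L_9(x) = -x^9/362880 + x^8/4480 - x^7/140 + 7 x^6/60 - 21 x^5/20 + 21 x^4/4 - 14 x^3 + 18 x^2 - 9 x + 1.

L_9(x); series = -x^9/362880 + x^8/4480 - x^7/140 + 7 x^6/60 - 21 x^5/20 + 21 x^4/4 - 14 x^3 + 18 x^2 - 9 x + 1


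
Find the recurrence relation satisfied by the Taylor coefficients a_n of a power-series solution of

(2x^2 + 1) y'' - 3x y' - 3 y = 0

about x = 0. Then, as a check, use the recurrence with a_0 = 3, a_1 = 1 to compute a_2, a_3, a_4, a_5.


Substitute y = sum_n a_n x^n.
(1 + 2 x^2) y'' contributes (n+2)(n+1) a_{n+2} + 2 n(n-1) a_n at x^n.
-3 x y'(x) contributes -3 n a_n at x^n.
-3 y(x) contributes -3 a_n at x^n.
Matching x^n: (n+2)(n+1) a_{n+2} + (2 n(n-1) - 3 n - 3) a_n = 0.
Thus a_{n+2} = (-2 n(n-1) + 3 n + 3) / ((n+1)(n+2)) * a_n.

Check with a_0 = 3, a_1 = 1 (apply the recurrence for n = 0, 1, 2, 3): a_0 = 3, a_1 = 1, a_2 = 9/2, a_3 = 1, a_4 = 15/8, a_5 = 0.

a_(n+2) = (-2 n(n-1) + 3 n + 3) / ((n+1)(n+2)) * a_n; check: a_0 = 3, a_1 = 1, a_2 = 9/2, a_3 = 1, a_4 = 15/8, a_5 = 0


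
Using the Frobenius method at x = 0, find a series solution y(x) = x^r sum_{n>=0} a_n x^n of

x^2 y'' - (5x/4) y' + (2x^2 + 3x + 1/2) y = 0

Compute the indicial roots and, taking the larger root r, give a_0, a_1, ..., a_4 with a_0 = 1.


Write in Frobenius form y'' + (p(x)/x) y' + (q(x)/x^2) y = 0:
  p(x) = -5/4,  q(x) = 2x^2 + 3x + 1/2.
Indicial equation: r(r-1) + (-5/4) r + (1/2) = 0 -> roots r_1 = 2, r_2 = 1/4.
Take r = r_1 = 2. Let y(x) = x^r sum_{n>=0} a_n x^n with a_0 = 1.
Substitute y = x^r sum a_n x^n and match x^{r+n}. The recurrence is
  D(n) a_n + 3 a_{n-1} + 2 a_{n-2} = 0,  where D(n) = (r+n)(r+n-1) + (-5/4)(r+n) + (1/2).
  a_n = [-3 a_{n-1} - 2 a_{n-2}] / D(n).
Since the indicial polynomial factors as (r - r_1)(r - r_2), D(n) = (r_1 + n - r_1)(r_1 + n - r_2) = n(n + 7/4).
Evaluating step by step (a_0 = 1):
  n = 1: D(1) = 1(1 + 7/4) = 11/4; numerator = -3(1) = -3; a_1 = (-3)/(11/4) = -12/11
  n = 2: D(2) = 2(2 + 7/4) = 15/2; numerator = -3(-12/11) - 2(1) = 14/11; a_2 = (14/11)/(15/2) = 28/165
  n = 3: D(3) = 3(3 + 7/4) = 57/4; numerator = -3(28/165) - 2(-12/11) = 92/55; a_3 = (92/55)/(57/4) = 368/3135
  n = 4: D(4) = 4(4 + 7/4) = 23; numerator = -3(368/3135) - 2(28/165) = -2168/3135; a_4 = (-2168/3135)/(23) = -2168/72105

r = 2; a_0 = 1; a_1 = -12/11; a_2 = 28/165; a_3 = 368/3135; a_4 = -2168/72105


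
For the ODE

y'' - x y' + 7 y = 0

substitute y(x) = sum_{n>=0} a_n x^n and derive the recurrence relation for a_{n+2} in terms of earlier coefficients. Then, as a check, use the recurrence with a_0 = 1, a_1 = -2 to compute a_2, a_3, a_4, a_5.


Substitute y = sum_n a_n x^n.
y''(x) has coefficient (n+2)(n+1) a_{n+2} at x^n;
-x y'(x) has coefficient -n a_n at x^n (shift);
7 y(x) has coefficient 7 a_n at x^n.
Matching x^n: (n+2)(n+1) a_{n+2} + (-n + 7) a_n = 0.
Thus a_{n+2} = (n - 7) / ((n+1)(n+2)) * a_n.

Check with a_0 = 1, a_1 = -2 (apply the recurrence for n = 0, 1, 2, 3): a_0 = 1, a_1 = -2, a_2 = -7/2, a_3 = 2, a_4 = 35/24, a_5 = -2/5.

a_(n+2) = (n - 7) / ((n+1)(n+2)) * a_n; check: a_0 = 1, a_1 = -2, a_2 = -7/2, a_3 = 2, a_4 = 35/24, a_5 = -2/5


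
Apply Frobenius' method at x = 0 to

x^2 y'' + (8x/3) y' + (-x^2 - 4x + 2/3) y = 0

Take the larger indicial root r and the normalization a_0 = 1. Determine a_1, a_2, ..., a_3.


Write in Frobenius form y'' + (p(x)/x) y' + (q(x)/x^2) y = 0:
  p(x) = 8/3,  q(x) = -x^2 - 4x + 2/3.
Indicial equation: r(r-1) + (8/3) r + (2/3) = 0 -> roots r_1 = -2/3, r_2 = -1.
Take r = r_1 = -2/3. Let y(x) = x^r sum_{n>=0} a_n x^n with a_0 = 1.
Substitute y = x^r sum a_n x^n and match x^{r+n}. The recurrence is
  D(n) a_n - 4 a_{n-1} - 1 a_{n-2} = 0,  where D(n) = (r+n)(r+n-1) + (8/3)(r+n) + (2/3).
  a_n = [4 a_{n-1} + 1 a_{n-2}] / D(n).
Since the indicial polynomial factors as (r - r_1)(r - r_2), D(n) = (r_1 + n - r_1)(r_1 + n - r_2) = n(n + 1/3).
Evaluating step by step (a_0 = 1):
  n = 1: D(1) = 1(1 + 1/3) = 4/3; numerator = 4(1) = 4; a_1 = (4)/(4/3) = 3
  n = 2: D(2) = 2(2 + 1/3) = 14/3; numerator = 4(3) + 1(1) = 13; a_2 = (13)/(14/3) = 39/14
  n = 3: D(3) = 3(3 + 1/3) = 10; numerator = 4(39/14) + 1(3) = 99/7; a_3 = (99/7)/(10) = 99/70

r = -2/3; a_0 = 1; a_1 = 3; a_2 = 39/14; a_3 = 99/70


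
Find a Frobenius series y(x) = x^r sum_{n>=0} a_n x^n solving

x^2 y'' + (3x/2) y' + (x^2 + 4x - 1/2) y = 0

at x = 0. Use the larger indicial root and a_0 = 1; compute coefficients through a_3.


Write in Frobenius form y'' + (p(x)/x) y' + (q(x)/x^2) y = 0:
  p(x) = 3/2,  q(x) = x^2 + 4x - 1/2.
Indicial equation: r(r-1) + (3/2) r + (-1/2) = 0 -> roots r_1 = 1/2, r_2 = -1.
Take r = r_1 = 1/2. Let y(x) = x^r sum_{n>=0} a_n x^n with a_0 = 1.
Substitute y = x^r sum a_n x^n and match x^{r+n}. The recurrence is
  D(n) a_n + 4 a_{n-1} + 1 a_{n-2} = 0,  where D(n) = (r+n)(r+n-1) + (3/2)(r+n) + (-1/2).
  a_n = [-4 a_{n-1} - 1 a_{n-2}] / D(n).
Since the indicial polynomial factors as (r - r_1)(r - r_2), D(n) = (r_1 + n - r_1)(r_1 + n - r_2) = n(n + 3/2).
Evaluating step by step (a_0 = 1):
  n = 1: D(1) = 1(1 + 3/2) = 5/2; numerator = -4(1) = -4; a_1 = (-4)/(5/2) = -8/5
  n = 2: D(2) = 2(2 + 3/2) = 7; numerator = -4(-8/5) - 1(1) = 27/5; a_2 = (27/5)/(7) = 27/35
  n = 3: D(3) = 3(3 + 3/2) = 27/2; numerator = -4(27/35) - 1(-8/5) = -52/35; a_3 = (-52/35)/(27/2) = -104/945

r = 1/2; a_0 = 1; a_1 = -8/5; a_2 = 27/35; a_3 = -104/945


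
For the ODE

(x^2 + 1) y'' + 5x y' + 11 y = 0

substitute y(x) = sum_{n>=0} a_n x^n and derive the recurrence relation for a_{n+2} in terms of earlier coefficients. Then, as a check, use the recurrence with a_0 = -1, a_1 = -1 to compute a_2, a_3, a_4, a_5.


Substitute y = sum_n a_n x^n.
(1 + 1 x^2) y'' contributes (n+2)(n+1) a_{n+2} + n(n-1) a_n at x^n.
5 x y'(x) contributes 5 n a_n at x^n.
11 y(x) contributes 11 a_n at x^n.
Matching x^n: (n+2)(n+1) a_{n+2} + (n(n-1) + 5 n + 11) a_n = 0.
Thus a_{n+2} = (-n(n-1) - 5 n - 11) / ((n+1)(n+2)) * a_n.

Check with a_0 = -1, a_1 = -1 (apply the recurrence for n = 0, 1, 2, 3): a_0 = -1, a_1 = -1, a_2 = 11/2, a_3 = 8/3, a_4 = -253/24, a_5 = -64/15.

a_(n+2) = (-n(n-1) - 5 n - 11) / ((n+1)(n+2)) * a_n; check: a_0 = -1, a_1 = -1, a_2 = 11/2, a_3 = 8/3, a_4 = -253/24, a_5 = -64/15


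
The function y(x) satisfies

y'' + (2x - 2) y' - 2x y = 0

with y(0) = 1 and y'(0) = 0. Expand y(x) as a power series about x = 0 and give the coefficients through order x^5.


Ansatz: y(x) = sum_{n>=0} a_n x^n, so y'(x) = sum_{n>=1} n a_n x^(n-1) and y''(x) = sum_{n>=2} n(n-1) a_n x^(n-2).
Substitute into P(x) y'' + Q(x) y' + R(x) y = 0 with P(x) = 1, Q(x) = 2x - 2, R(x) = -2x, and match powers of x.
Initial conditions: a_0 = 1, a_1 = 0.
Setting the coefficient of each power of x to zero and solving order by order (substituting the coefficients already found):
  x^0: 2 a_2 - 2 a_1 = 0  ->  2 a_2 = 2 a_1 = 0  ->  a_2 = 0
  x^1: 6 a_3 - 4 a_2 + 2 a_1 - 2 a_0 = 0  ->  6 a_3 = 4 a_2 - 2 a_1 + 2 a_0 = 2  ->  a_3 = 1/3
  x^2: 12 a_4 - 6 a_3 + 4 a_2 - 2 a_1 = 0  ->  12 a_4 = 6 a_3 - 4 a_2 + 2 a_1 = 2  ->  a_4 = 1/6
  x^3: 20 a_5 - 8 a_4 + 6 a_3 - 2 a_2 = 0  ->  20 a_5 = 8 a_4 - 6 a_3 + 2 a_2 = -2/3  ->  a_5 = -1/30
Truncated series: y(x) = 1 + (1/3) x^3 + (1/6) x^4 - (1/30) x^5 + O(x^6).

a_0 = 1; a_1 = 0; a_2 = 0; a_3 = 1/3; a_4 = 1/6; a_5 = -1/30


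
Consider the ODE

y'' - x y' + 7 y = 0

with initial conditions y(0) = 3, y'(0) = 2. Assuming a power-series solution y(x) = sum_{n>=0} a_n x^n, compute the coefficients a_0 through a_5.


Ansatz: y(x) = sum_{n>=0} a_n x^n, so y'(x) = sum_{n>=1} n a_n x^(n-1) and y''(x) = sum_{n>=2} n(n-1) a_n x^(n-2).
Substitute into P(x) y'' + Q(x) y' + R(x) y = 0 with P(x) = 1, Q(x) = -x, R(x) = 7, and match powers of x.
Initial conditions: a_0 = 3, a_1 = 2.
Setting the coefficient of each power of x to zero and solving order by order (substituting the coefficients already found):
  x^0: 2 a_2 + 7 a_0 = 0  ->  2 a_2 = -7 a_0 = -21  ->  a_2 = -21/2
  x^1: 6 a_3 + 6 a_1 = 0  ->  6 a_3 = -6 a_1 = -12  ->  a_3 = -2
  x^2: 12 a_4 + 5 a_2 = 0  ->  12 a_4 = -5 a_2 = 105/2  ->  a_4 = 35/8
  x^3: 20 a_5 + 4 a_3 = 0  ->  20 a_5 = -4 a_3 = 8  ->  a_5 = 2/5
Truncated series: y(x) = 3 + 2 x - (21/2) x^2 - 2 x^3 + (35/8) x^4 + (2/5) x^5 + O(x^6).

a_0 = 3; a_1 = 2; a_2 = -21/2; a_3 = -2; a_4 = 35/8; a_5 = 2/5


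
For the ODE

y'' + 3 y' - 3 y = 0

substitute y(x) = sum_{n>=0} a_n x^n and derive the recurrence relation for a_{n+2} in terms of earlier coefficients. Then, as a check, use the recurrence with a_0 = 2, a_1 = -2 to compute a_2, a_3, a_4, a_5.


Substitute y = sum_n a_n x^n.
y''(x) has coefficient (n+2)(n+1) a_{n+2} at x^n;
3 y'(x) has coefficient 3 (n+1) a_{n+1} at x^n;
-3 y(x) has coefficient -3 a_n at x^n.
Matching x^n: (n+2)(n+1) a_{n+2} + 3 (n+1) a_{n+1} - 3 a_n = 0.
Thus a_{n+2} = [-3 (n+1) a_{n+1} + 3 a_n] / ((n+1)(n+2)).

Check with a_0 = 2, a_1 = -2 (apply the recurrence for n = 0, 1, 2, 3): a_0 = 2, a_1 = -2, a_2 = 6, a_3 = -7, a_4 = 27/4, a_5 = -51/10.

a_(n+2) = [-3 (n+1) a_(n+1) + 3 a_n] / ((n+1)(n+2)); check: a_0 = 2, a_1 = -2, a_2 = 6, a_3 = -7, a_4 = 27/4, a_5 = -51/10


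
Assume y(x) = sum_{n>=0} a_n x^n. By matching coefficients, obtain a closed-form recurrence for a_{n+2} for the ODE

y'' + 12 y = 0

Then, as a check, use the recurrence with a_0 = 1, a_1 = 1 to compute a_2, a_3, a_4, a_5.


Substitute y = sum_n a_n x^n into y'' + (const) y = 0.
y''(x) = sum_{n>=0} (n+2)(n+1) a_{n+2} x^n.
The ODE becomes sum_n [(n+2)(n+1) a_{n+2} + 12 a_n] x^n = 0.
Setting each coefficient to zero gives the recurrence:
  (n+2)(n+1) a_{n+2} + 12 a_n = 0,
  a_{n+2} = -12 / ((n+1)(n+2)) a_n.

Check with a_0 = 1, a_1 = 1 (apply the recurrence for n = 0, 1, 2, 3): a_0 = 1, a_1 = 1, a_2 = -6, a_3 = -2, a_4 = 6, a_5 = 6/5.

a_{n+2} = -12/((n+1)(n+2)) * a_n; check: a_0 = 1, a_1 = 1, a_2 = -6, a_3 = -2, a_4 = 6, a_5 = 6/5


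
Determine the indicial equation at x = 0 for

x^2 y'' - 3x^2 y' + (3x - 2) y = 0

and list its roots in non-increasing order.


Divide by x^2 to reach normal form y'' + P_1(x) y' + P_2(x) y = 0 with P_1(x) = -3 and P_2(x) = 3/x - 2/x^2.
x = 0 is a singular point because the y-coefficient 3/x - 2/x^2 has a pole at x = 0.
It is a regular singular point because x P_1(x) = p(x) = -3x and x^2 P_2(x) = q(x) = 3x - 2 are polynomials, hence analytic at x = 0.
p(0) = 0,  q(0) = -2.
Indicial equation: r(r-1) + p(0) r + q(0) = 0, i.e. r^2 + (p(0) - 1) r + q(0) = 0, i.e. r^2 - 1 r - 2 = 0.
Discriminant: (-1)^2 - 4(-2) = 9, so r = (1 ± 3)/2.
Solving: r_1 = 2, r_2 = -1.

indicial: r^2 - 1 r - 2 = 0; roots r_1 = 2, r_2 = -1


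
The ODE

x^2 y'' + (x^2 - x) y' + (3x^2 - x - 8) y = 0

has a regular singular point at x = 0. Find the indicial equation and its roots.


Divide by x^2 to reach normal form y'' + P_1(x) y' + P_2(x) y = 0 with P_1(x) = 1 - 1/x and P_2(x) = 3 - 1/x - 8/x^2.
x = 0 is a singular point because the y'-coefficient 1 - 1/x has a pole at x = 0 and the y-coefficient 3 - 1/x - 8/x^2 has a pole at x = 0.
It is a regular singular point because x P_1(x) = p(x) = x - 1 and x^2 P_2(x) = q(x) = 3x^2 - x - 8 are polynomials, hence analytic at x = 0.
p(0) = -1,  q(0) = -8.
Indicial equation: r(r-1) + p(0) r + q(0) = 0, i.e. r^2 + (p(0) - 1) r + q(0) = 0, i.e. r^2 - 2 r - 8 = 0.
Discriminant: (-2)^2 - 4(-8) = 36, so r = (2 ± 6)/2.
Solving: r_1 = 4, r_2 = -2.

indicial: r^2 - 2 r - 8 = 0; roots r_1 = 4, r_2 = -2


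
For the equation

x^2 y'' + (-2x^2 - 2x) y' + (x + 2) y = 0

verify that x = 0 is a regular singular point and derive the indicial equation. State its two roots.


Divide by x^2 to reach normal form y'' + P_1(x) y' + P_2(x) y = 0 with P_1(x) = -2 - 2/x and P_2(x) = 1/x + 2/x^2.
x = 0 is a singular point because the y'-coefficient -2 - 2/x has a pole at x = 0 and the y-coefficient 1/x + 2/x^2 has a pole at x = 0.
It is a regular singular point because x P_1(x) = p(x) = -2x - 2 and x^2 P_2(x) = q(x) = x + 2 are polynomials, hence analytic at x = 0.
p(0) = -2,  q(0) = 2.
Indicial equation: r(r-1) + p(0) r + q(0) = 0, i.e. r^2 + (p(0) - 1) r + q(0) = 0, i.e. r^2 - 3 r + 2 = 0.
Discriminant: (-3)^2 - 4(2) = 1, so r = (3 ± 1)/2.
Solving: r_1 = 2, r_2 = 1.

indicial: r^2 - 3 r + 2 = 0; roots r_1 = 2, r_2 = 1


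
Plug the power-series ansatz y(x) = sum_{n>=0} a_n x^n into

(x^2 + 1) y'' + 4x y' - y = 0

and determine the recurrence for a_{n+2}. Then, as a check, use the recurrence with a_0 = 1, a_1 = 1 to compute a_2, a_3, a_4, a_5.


Substitute y = sum_n a_n x^n.
(1 + 1 x^2) y'' contributes (n+2)(n+1) a_{n+2} + n(n-1) a_n at x^n.
4 x y'(x) contributes 4 n a_n at x^n.
-y(x) contributes -1 a_n at x^n.
Matching x^n: (n+2)(n+1) a_{n+2} + (n(n-1) + 4 n - 1) a_n = 0.
Thus a_{n+2} = (-n(n-1) - 4 n + 1) / ((n+1)(n+2)) * a_n.

Check with a_0 = 1, a_1 = 1 (apply the recurrence for n = 0, 1, 2, 3): a_0 = 1, a_1 = 1, a_2 = 1/2, a_3 = -1/2, a_4 = -3/8, a_5 = 17/40.

a_(n+2) = (-n(n-1) - 4 n + 1) / ((n+1)(n+2)) * a_n; check: a_0 = 1, a_1 = 1, a_2 = 1/2, a_3 = -1/2, a_4 = -3/8, a_5 = 17/40


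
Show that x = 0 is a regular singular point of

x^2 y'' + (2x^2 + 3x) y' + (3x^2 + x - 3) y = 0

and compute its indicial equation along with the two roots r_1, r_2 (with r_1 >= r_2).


Divide by x^2 to reach normal form y'' + P_1(x) y' + P_2(x) y = 0 with P_1(x) = 2 + 3/x and P_2(x) = 3 + 1/x - 3/x^2.
x = 0 is a singular point because the y'-coefficient 2 + 3/x has a pole at x = 0 and the y-coefficient 3 + 1/x - 3/x^2 has a pole at x = 0.
It is a regular singular point because x P_1(x) = p(x) = 2x + 3 and x^2 P_2(x) = q(x) = 3x^2 + x - 3 are polynomials, hence analytic at x = 0.
p(0) = 3,  q(0) = -3.
Indicial equation: r(r-1) + p(0) r + q(0) = 0, i.e. r^2 + (p(0) - 1) r + q(0) = 0, i.e. r^2 + 2 r - 3 = 0.
Discriminant: (2)^2 - 4(-3) = 16, so r = (-2 ± 4)/2.
Solving: r_1 = 1, r_2 = -3.

indicial: r^2 + 2 r - 3 = 0; roots r_1 = 1, r_2 = -3


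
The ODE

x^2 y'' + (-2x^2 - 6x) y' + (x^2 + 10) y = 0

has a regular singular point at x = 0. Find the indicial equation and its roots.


Divide by x^2 to reach normal form y'' + P_1(x) y' + P_2(x) y = 0 with P_1(x) = -2 - 6/x and P_2(x) = 1 + 10/x^2.
x = 0 is a singular point because the y'-coefficient -2 - 6/x has a pole at x = 0 and the y-coefficient 1 + 10/x^2 has a pole at x = 0.
It is a regular singular point because x P_1(x) = p(x) = -2x - 6 and x^2 P_2(x) = q(x) = x^2 + 10 are polynomials, hence analytic at x = 0.
p(0) = -6,  q(0) = 10.
Indicial equation: r(r-1) + p(0) r + q(0) = 0, i.e. r^2 + (p(0) - 1) r + q(0) = 0, i.e. r^2 - 7 r + 10 = 0.
Discriminant: (-7)^2 - 4(10) = 9, so r = (7 ± 3)/2.
Solving: r_1 = 5, r_2 = 2.

indicial: r^2 - 7 r + 10 = 0; roots r_1 = 5, r_2 = 2


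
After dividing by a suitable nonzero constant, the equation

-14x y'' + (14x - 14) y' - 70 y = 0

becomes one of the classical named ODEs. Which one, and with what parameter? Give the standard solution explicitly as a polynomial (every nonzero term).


All three coefficients share the factor -14; dividing through by -14 gives  x y'' + (1 - x) y' + 5 y = 0.
This matches the Laguerre equation x y'' + (1 - x) y' + n y = 0 with n = 5; the polynomial solution is L_5(x).
With y = sum_k a_k x^k, matching x^k gives (k+1)k a_{k+1} + (k+1) a_{k+1} - k a_k + n a_k = 0, i.e. (k+1)^2 a_{k+1} = (k - n) a_k = (k - 5) a_k. The right side vanishes at k = 5, so the series terminates at degree 5.
Standard normalization L_n(0) = 1 gives a_0 = 1. Work upward with a_{k+1} = (k - 5) a_k / (k+1)^2:
  a_1 = (0 - 5)(1) / 1^2 = -5/1 = -5
  a_2 = (1 - 5)(-5) / 2^2 = 20/4 = 5
  a_3 = (2 - 5)(5) / 3^2 = -15/9 = -5/3
  a_4 = (3 - 5)(-5/3) / 4^2 = (10/3)/16 = 5/24
  a_5 = (4 - 5)(5/24) / 5^2 = (-5/24)/25 = -1/120
Hence L_5(x) = -x^5/120 + 5 x^4/24 - 5 x^3/3 + 5 x^2 - 5 x + 1.

L_5(x); series = -x^5/120 + 5 x^4/24 - 5 x^3/3 + 5 x^2 - 5 x + 1


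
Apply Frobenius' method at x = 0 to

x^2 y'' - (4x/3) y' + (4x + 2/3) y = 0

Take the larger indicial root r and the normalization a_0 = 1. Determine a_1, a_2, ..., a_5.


Write in Frobenius form y'' + (p(x)/x) y' + (q(x)/x^2) y = 0:
  p(x) = -4/3,  q(x) = 4x + 2/3.
Indicial equation: r(r-1) + (-4/3) r + (2/3) = 0 -> roots r_1 = 2, r_2 = 1/3.
Take r = r_1 = 2. Let y(x) = x^r sum_{n>=0} a_n x^n with a_0 = 1.
Substitute y = x^r sum a_n x^n and match x^{r+n}. The recurrence is
  D(n) a_n + 4 a_{n-1} = 0,  where D(n) = (r+n)(r+n-1) + (-4/3)(r+n) + (2/3).
  a_n = -4 / D(n) * a_{n-1}.
Since the indicial polynomial factors as (r - r_1)(r - r_2), D(n) = (r_1 + n - r_1)(r_1 + n - r_2) = n(n + 5/3).
Evaluating step by step (a_0 = 1):
  n = 1: D(1) = 1(1 + 5/3) = 8/3; numerator = -4(1) = -4; a_1 = (-4)/(8/3) = -3/2
  n = 2: D(2) = 2(2 + 5/3) = 22/3; numerator = -4(-3/2) = 6; a_2 = (6)/(22/3) = 9/11
  n = 3: D(3) = 3(3 + 5/3) = 14; numerator = -4(9/11) = -36/11; a_3 = (-36/11)/(14) = -18/77
  n = 4: D(4) = 4(4 + 5/3) = 68/3; numerator = -4(-18/77) = 72/77; a_4 = (72/77)/(68/3) = 54/1309
  n = 5: D(5) = 5(5 + 5/3) = 100/3; numerator = -4(54/1309) = -216/1309; a_5 = (-216/1309)/(100/3) = -162/32725

r = 2; a_0 = 1; a_1 = -3/2; a_2 = 9/11; a_3 = -18/77; a_4 = 54/1309; a_5 = -162/32725


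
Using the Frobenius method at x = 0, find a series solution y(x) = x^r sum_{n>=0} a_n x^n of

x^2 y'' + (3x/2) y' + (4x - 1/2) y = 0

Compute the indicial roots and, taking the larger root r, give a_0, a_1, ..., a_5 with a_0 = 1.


Write in Frobenius form y'' + (p(x)/x) y' + (q(x)/x^2) y = 0:
  p(x) = 3/2,  q(x) = 4x - 1/2.
Indicial equation: r(r-1) + (3/2) r + (-1/2) = 0 -> roots r_1 = 1/2, r_2 = -1.
Take r = r_1 = 1/2. Let y(x) = x^r sum_{n>=0} a_n x^n with a_0 = 1.
Substitute y = x^r sum a_n x^n and match x^{r+n}. The recurrence is
  D(n) a_n + 4 a_{n-1} = 0,  where D(n) = (r+n)(r+n-1) + (3/2)(r+n) + (-1/2).
  a_n = -4 / D(n) * a_{n-1}.
Since the indicial polynomial factors as (r - r_1)(r - r_2), D(n) = (r_1 + n - r_1)(r_1 + n - r_2) = n(n + 3/2).
Evaluating step by step (a_0 = 1):
  n = 1: D(1) = 1(1 + 3/2) = 5/2; numerator = -4(1) = -4; a_1 = (-4)/(5/2) = -8/5
  n = 2: D(2) = 2(2 + 3/2) = 7; numerator = -4(-8/5) = 32/5; a_2 = (32/5)/(7) = 32/35
  n = 3: D(3) = 3(3 + 3/2) = 27/2; numerator = -4(32/35) = -128/35; a_3 = (-128/35)/(27/2) = -256/945
  n = 4: D(4) = 4(4 + 3/2) = 22; numerator = -4(-256/945) = 1024/945; a_4 = (1024/945)/(22) = 512/10395
  n = 5: D(5) = 5(5 + 3/2) = 65/2; numerator = -4(512/10395) = -2048/10395; a_5 = (-2048/10395)/(65/2) = -4096/675675

r = 1/2; a_0 = 1; a_1 = -8/5; a_2 = 32/35; a_3 = -256/945; a_4 = 512/10395; a_5 = -4096/675675


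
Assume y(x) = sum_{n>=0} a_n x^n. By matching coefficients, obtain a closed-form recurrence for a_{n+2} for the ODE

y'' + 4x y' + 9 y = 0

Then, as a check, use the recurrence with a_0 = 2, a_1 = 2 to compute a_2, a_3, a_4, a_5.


Substitute y = sum_n a_n x^n.
y''(x) has coefficient (n+2)(n+1) a_{n+2} at x^n;
4 x y'(x) has coefficient 4 n a_n at x^n (shift);
9 y(x) has coefficient 9 a_n at x^n.
Matching x^n: (n+2)(n+1) a_{n+2} + (4n + 9) a_n = 0.
Thus a_{n+2} = (-4n - 9) / ((n+1)(n+2)) * a_n.

Check with a_0 = 2, a_1 = 2 (apply the recurrence for n = 0, 1, 2, 3): a_0 = 2, a_1 = 2, a_2 = -9, a_3 = -13/3, a_4 = 51/4, a_5 = 91/20.

a_(n+2) = (-4n - 9) / ((n+1)(n+2)) * a_n; check: a_0 = 2, a_1 = 2, a_2 = -9, a_3 = -13/3, a_4 = 51/4, a_5 = 91/20


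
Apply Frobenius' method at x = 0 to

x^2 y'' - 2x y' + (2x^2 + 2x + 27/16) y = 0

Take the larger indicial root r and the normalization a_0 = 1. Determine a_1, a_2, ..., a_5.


Write in Frobenius form y'' + (p(x)/x) y' + (q(x)/x^2) y = 0:
  p(x) = -2,  q(x) = 2x^2 + 2x + 27/16.
Indicial equation: r(r-1) + (-2) r + (27/16) = 0 -> roots r_1 = 9/4, r_2 = 3/4.
Take r = r_1 = 9/4. Let y(x) = x^r sum_{n>=0} a_n x^n with a_0 = 1.
Substitute y = x^r sum a_n x^n and match x^{r+n}. The recurrence is
  D(n) a_n + 2 a_{n-1} + 2 a_{n-2} = 0,  where D(n) = (r+n)(r+n-1) + (-2)(r+n) + (27/16).
  a_n = [-2 a_{n-1} - 2 a_{n-2}] / D(n).
Since the indicial polynomial factors as (r - r_1)(r - r_2), D(n) = (r_1 + n - r_1)(r_1 + n - r_2) = n(n + 3/2).
Evaluating step by step (a_0 = 1):
  n = 1: D(1) = 1(1 + 3/2) = 5/2; numerator = -2(1) = -2; a_1 = (-2)/(5/2) = -4/5
  n = 2: D(2) = 2(2 + 3/2) = 7; numerator = -2(-4/5) - 2(1) = -2/5; a_2 = (-2/5)/(7) = -2/35
  n = 3: D(3) = 3(3 + 3/2) = 27/2; numerator = -2(-2/35) - 2(-4/5) = 12/7; a_3 = (12/7)/(27/2) = 8/63
  n = 4: D(4) = 4(4 + 3/2) = 22; numerator = -2(8/63) - 2(-2/35) = -44/315; a_4 = (-44/315)/(22) = -2/315
  n = 5: D(5) = 5(5 + 3/2) = 65/2; numerator = -2(-2/315) - 2(8/63) = -76/315; a_5 = (-76/315)/(65/2) = -152/20475

r = 9/4; a_0 = 1; a_1 = -4/5; a_2 = -2/35; a_3 = 8/63; a_4 = -2/315; a_5 = -152/20475


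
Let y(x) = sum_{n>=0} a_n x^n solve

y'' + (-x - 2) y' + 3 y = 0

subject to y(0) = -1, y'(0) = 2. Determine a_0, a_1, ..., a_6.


Ansatz: y(x) = sum_{n>=0} a_n x^n, so y'(x) = sum_{n>=1} n a_n x^(n-1) and y''(x) = sum_{n>=2} n(n-1) a_n x^(n-2).
Substitute into P(x) y'' + Q(x) y' + R(x) y = 0 with P(x) = 1, Q(x) = -x - 2, R(x) = 3, and match powers of x.
Initial conditions: a_0 = -1, a_1 = 2.
Setting the coefficient of each power of x to zero and solving order by order (substituting the coefficients already found):
  x^0: 2 a_2 - 2 a_1 + 3 a_0 = 0  ->  2 a_2 = 2 a_1 - 3 a_0 = 7  ->  a_2 = 7/2
  x^1: 6 a_3 - 4 a_2 + 2 a_1 = 0  ->  6 a_3 = 4 a_2 - 2 a_1 = 10  ->  a_3 = 5/3
  x^2: 12 a_4 - 6 a_3 + a_2 = 0  ->  12 a_4 = 6 a_3 - a_2 = 13/2  ->  a_4 = 13/24
  x^3: 20 a_5 - 8 a_4 = 0  ->  20 a_5 = 8 a_4 = 13/3  ->  a_5 = 13/60
  x^4: 30 a_6 - 10 a_5 - a_4 = 0  ->  30 a_6 = 10 a_5 + a_4 = 65/24  ->  a_6 = 13/144
Truncated series: y(x) = -1 + 2 x + (7/2) x^2 + (5/3) x^3 + (13/24) x^4 + (13/60) x^5 + (13/144) x^6 + O(x^7).

a_0 = -1; a_1 = 2; a_2 = 7/2; a_3 = 5/3; a_4 = 13/24; a_5 = 13/60; a_6 = 13/144


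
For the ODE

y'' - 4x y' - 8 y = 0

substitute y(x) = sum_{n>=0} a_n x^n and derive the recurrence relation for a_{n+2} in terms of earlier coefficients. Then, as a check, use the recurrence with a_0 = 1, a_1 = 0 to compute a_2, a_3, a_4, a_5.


Substitute y = sum_n a_n x^n.
y''(x) has coefficient (n+2)(n+1) a_{n+2} at x^n;
-4 x y'(x) has coefficient -4 n a_n at x^n (shift);
-8 y(x) has coefficient -8 a_n at x^n.
Matching x^n: (n+2)(n+1) a_{n+2} + (-4n - 8) a_n = 0.
Thus a_{n+2} = (4n + 8) / ((n+1)(n+2)) * a_n.

Check with a_0 = 1, a_1 = 0 (apply the recurrence for n = 0, 1, 2, 3): a_0 = 1, a_1 = 0, a_2 = 4, a_3 = 0, a_4 = 16/3, a_5 = 0.

a_(n+2) = (4n + 8) / ((n+1)(n+2)) * a_n; check: a_0 = 1, a_1 = 0, a_2 = 4, a_3 = 0, a_4 = 16/3, a_5 = 0


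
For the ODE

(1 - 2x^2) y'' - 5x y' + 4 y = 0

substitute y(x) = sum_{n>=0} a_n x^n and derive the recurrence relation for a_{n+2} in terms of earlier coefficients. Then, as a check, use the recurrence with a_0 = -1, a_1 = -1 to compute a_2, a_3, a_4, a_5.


Substitute y = sum_n a_n x^n.
(1 - 2 x^2) y'' contributes (n+2)(n+1) a_{n+2} - 2 n(n-1) a_n at x^n.
-5 x y'(x) contributes -5 n a_n at x^n.
4 y(x) contributes 4 a_n at x^n.
Matching x^n: (n+2)(n+1) a_{n+2} + (-2 n(n-1) - 5 n + 4) a_n = 0.
Thus a_{n+2} = (2 n(n-1) + 5 n - 4) / ((n+1)(n+2)) * a_n.

Check with a_0 = -1, a_1 = -1 (apply the recurrence for n = 0, 1, 2, 3): a_0 = -1, a_1 = -1, a_2 = 2, a_3 = -1/6, a_4 = 5/3, a_5 = -23/120.

a_(n+2) = (2 n(n-1) + 5 n - 4) / ((n+1)(n+2)) * a_n; check: a_0 = -1, a_1 = -1, a_2 = 2, a_3 = -1/6, a_4 = 5/3, a_5 = -23/120


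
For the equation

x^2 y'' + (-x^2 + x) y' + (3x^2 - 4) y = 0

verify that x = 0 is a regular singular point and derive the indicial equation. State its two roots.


Divide by x^2 to reach normal form y'' + P_1(x) y' + P_2(x) y = 0 with P_1(x) = -1 + 1/x and P_2(x) = 3 - 4/x^2.
x = 0 is a singular point because the y'-coefficient -1 + 1/x has a pole at x = 0 and the y-coefficient 3 - 4/x^2 has a pole at x = 0.
It is a regular singular point because x P_1(x) = p(x) = 1 - x and x^2 P_2(x) = q(x) = 3x^2 - 4 are polynomials, hence analytic at x = 0.
p(0) = 1,  q(0) = -4.
Indicial equation: r(r-1) + p(0) r + q(0) = 0, i.e. r^2 + (p(0) - 1) r + q(0) = 0, i.e. r^2 - 4 = 0.
Discriminant: (0)^2 - 4(-4) = 16, so r = (0 ± 4)/2.
Solving: r_1 = 2, r_2 = -2.

indicial: r^2 - 4 = 0; roots r_1 = 2, r_2 = -2


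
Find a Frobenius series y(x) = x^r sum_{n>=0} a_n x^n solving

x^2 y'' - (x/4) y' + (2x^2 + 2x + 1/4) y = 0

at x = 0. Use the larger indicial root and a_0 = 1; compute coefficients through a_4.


Write in Frobenius form y'' + (p(x)/x) y' + (q(x)/x^2) y = 0:
  p(x) = -1/4,  q(x) = 2x^2 + 2x + 1/4.
Indicial equation: r(r-1) + (-1/4) r + (1/4) = 0 -> roots r_1 = 1, r_2 = 1/4.
Take r = r_1 = 1. Let y(x) = x^r sum_{n>=0} a_n x^n with a_0 = 1.
Substitute y = x^r sum a_n x^n and match x^{r+n}. The recurrence is
  D(n) a_n + 2 a_{n-1} + 2 a_{n-2} = 0,  where D(n) = (r+n)(r+n-1) + (-1/4)(r+n) + (1/4).
  a_n = [-2 a_{n-1} - 2 a_{n-2}] / D(n).
Since the indicial polynomial factors as (r - r_1)(r - r_2), D(n) = (r_1 + n - r_1)(r_1 + n - r_2) = n(n + 3/4).
Evaluating step by step (a_0 = 1):
  n = 1: D(1) = 1(1 + 3/4) = 7/4; numerator = -2(1) = -2; a_1 = (-2)/(7/4) = -8/7
  n = 2: D(2) = 2(2 + 3/4) = 11/2; numerator = -2(-8/7) - 2(1) = 2/7; a_2 = (2/7)/(11/2) = 4/77
  n = 3: D(3) = 3(3 + 3/4) = 45/4; numerator = -2(4/77) - 2(-8/7) = 24/11; a_3 = (24/11)/(45/4) = 32/165
  n = 4: D(4) = 4(4 + 3/4) = 19; numerator = -2(32/165) - 2(4/77) = -568/1155; a_4 = (-568/1155)/(19) = -568/21945

r = 1; a_0 = 1; a_1 = -8/7; a_2 = 4/77; a_3 = 32/165; a_4 = -568/21945


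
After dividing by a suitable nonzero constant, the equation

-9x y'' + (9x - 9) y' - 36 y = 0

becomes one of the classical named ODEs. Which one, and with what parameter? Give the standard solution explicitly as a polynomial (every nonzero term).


All three coefficients share the factor -9; dividing through by -9 gives  x y'' + (1 - x) y' + 4 y = 0.
This matches the Laguerre equation x y'' + (1 - x) y' + n y = 0 with n = 4; the polynomial solution is L_4(x).
With y = sum_k a_k x^k, matching x^k gives (k+1)k a_{k+1} + (k+1) a_{k+1} - k a_k + n a_k = 0, i.e. (k+1)^2 a_{k+1} = (k - n) a_k = (k - 4) a_k. The right side vanishes at k = 4, so the series terminates at degree 4.
Standard normalization L_n(0) = 1 gives a_0 = 1. Work upward with a_{k+1} = (k - 4) a_k / (k+1)^2:
  a_1 = (0 - 4)(1) / 1^2 = -4/1 = -4
  a_2 = (1 - 4)(-4) / 2^2 = 12/4 = 3
  a_3 = (2 - 4)(3) / 3^2 = -6/9 = -2/3
  a_4 = (3 - 4)(-2/3) / 4^2 = (2/3)/16 = 1/24
Hence L_4(x) = x^4/24 - 2 x^3/3 + 3 x^2 - 4 x + 1.

L_4(x); series = x^4/24 - 2 x^3/3 + 3 x^2 - 4 x + 1


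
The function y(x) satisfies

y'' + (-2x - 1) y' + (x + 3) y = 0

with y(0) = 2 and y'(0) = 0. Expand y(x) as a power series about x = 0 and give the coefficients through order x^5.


Ansatz: y(x) = sum_{n>=0} a_n x^n, so y'(x) = sum_{n>=1} n a_n x^(n-1) and y''(x) = sum_{n>=2} n(n-1) a_n x^(n-2).
Substitute into P(x) y'' + Q(x) y' + R(x) y = 0 with P(x) = 1, Q(x) = -2x - 1, R(x) = x + 3, and match powers of x.
Initial conditions: a_0 = 2, a_1 = 0.
Setting the coefficient of each power of x to zero and solving order by order (substituting the coefficients already found):
  x^0: 2 a_2 - a_1 + 3 a_0 = 0  ->  2 a_2 = a_1 - 3 a_0 = -6  ->  a_2 = -3
  x^1: 6 a_3 - 2 a_2 + a_1 + a_0 = 0  ->  6 a_3 = 2 a_2 - a_1 - a_0 = -8  ->  a_3 = -4/3
  x^2: 12 a_4 - 3 a_3 - a_2 + a_1 = 0  ->  12 a_4 = 3 a_3 + a_2 - a_1 = -7  ->  a_4 = -7/12
  x^3: 20 a_5 - 4 a_4 - 3 a_3 + a_2 = 0  ->  20 a_5 = 4 a_4 + 3 a_3 - a_2 = -10/3  ->  a_5 = -1/6
Truncated series: y(x) = 2 - 3 x^2 - (4/3) x^3 - (7/12) x^4 - (1/6) x^5 + O(x^6).

a_0 = 2; a_1 = 0; a_2 = -3; a_3 = -4/3; a_4 = -7/12; a_5 = -1/6


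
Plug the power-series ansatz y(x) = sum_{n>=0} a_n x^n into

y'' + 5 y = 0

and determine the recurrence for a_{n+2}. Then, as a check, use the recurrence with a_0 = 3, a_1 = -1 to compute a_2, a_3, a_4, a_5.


Substitute y = sum_n a_n x^n into y'' + (const) y = 0.
y''(x) = sum_{n>=0} (n+2)(n+1) a_{n+2} x^n.
The ODE becomes sum_n [(n+2)(n+1) a_{n+2} + 5 a_n] x^n = 0.
Setting each coefficient to zero gives the recurrence:
  (n+2)(n+1) a_{n+2} + 5 a_n = 0,
  a_{n+2} = -5 / ((n+1)(n+2)) a_n.

Check with a_0 = 3, a_1 = -1 (apply the recurrence for n = 0, 1, 2, 3): a_0 = 3, a_1 = -1, a_2 = -15/2, a_3 = 5/6, a_4 = 25/8, a_5 = -5/24.

a_{n+2} = -5/((n+1)(n+2)) * a_n; check: a_0 = 3, a_1 = -1, a_2 = -15/2, a_3 = 5/6, a_4 = 25/8, a_5 = -5/24


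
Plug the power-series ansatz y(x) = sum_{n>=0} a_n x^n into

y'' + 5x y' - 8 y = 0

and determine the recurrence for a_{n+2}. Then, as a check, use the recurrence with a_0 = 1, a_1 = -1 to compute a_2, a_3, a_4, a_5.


Substitute y = sum_n a_n x^n.
y''(x) has coefficient (n+2)(n+1) a_{n+2} at x^n;
5 x y'(x) has coefficient 5 n a_n at x^n (shift);
-8 y(x) has coefficient -8 a_n at x^n.
Matching x^n: (n+2)(n+1) a_{n+2} + (5n - 8) a_n = 0.
Thus a_{n+2} = (-5n + 8) / ((n+1)(n+2)) * a_n.

Check with a_0 = 1, a_1 = -1 (apply the recurrence for n = 0, 1, 2, 3): a_0 = 1, a_1 = -1, a_2 = 4, a_3 = -1/2, a_4 = -2/3, a_5 = 7/40.

a_(n+2) = (-5n + 8) / ((n+1)(n+2)) * a_n; check: a_0 = 1, a_1 = -1, a_2 = 4, a_3 = -1/2, a_4 = -2/3, a_5 = 7/40


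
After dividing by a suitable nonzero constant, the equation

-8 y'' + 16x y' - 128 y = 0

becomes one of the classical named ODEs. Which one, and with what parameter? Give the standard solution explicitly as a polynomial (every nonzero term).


All three coefficients share the factor -8; dividing through by -8 gives  y'' - 2x y' + 16 y = 0.
This matches the Hermite equation y'' - 2x y' + 2n y = 0 with 2n = 16, so n = 8; the polynomial solution is H_8(x).
With y = sum_k a_k x^k, matching x^k gives (k+2)(k+1) a_{k+2} = 2(k - n) a_k = 2(k - 8) a_k. The right side vanishes at k = 8, so the series with the parity of 8 terminates at degree 8.
Standard normalization: leading coefficient of H_n is 2^n, so a_8 = 2^8 = 256. Work downward with a_k = (k+1)(k+2) a_{k+2} / (2(k - n)):
  a_6 = (7)(8)(256) / (2(6 - 8)) = 14336/(-4) = -3584
  a_4 = (5)(6)(-3584) / (2(4 - 8)) = -107520/(-8) = 13440
  a_2 = (3)(4)(13440) / (2(2 - 8)) = 161280/(-12) = -13440
  a_0 = (1)(2)(-13440) / (2(0 - 8)) = -26880/(-16) = 1680
Hence H_8(x) = 256 x^8 - 3584 x^6 + 13440 x^4 - 13440 x^2 + 1680.

H_8(x); series = 256 x^8 - 3584 x^6 + 13440 x^4 - 13440 x^2 + 1680
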